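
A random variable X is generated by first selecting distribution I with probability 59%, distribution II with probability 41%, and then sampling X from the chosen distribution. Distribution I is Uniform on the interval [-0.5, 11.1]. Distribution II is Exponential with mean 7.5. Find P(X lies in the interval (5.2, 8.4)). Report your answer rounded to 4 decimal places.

0.2339

Conditional on each component, P(5.2 < X < 8.4): I: 0.275862; II: 0.173627.
By total probability, P(5.2 < X < 8.4) = 0.59·0.275862 + 0.41·0.173627 = 0.233946.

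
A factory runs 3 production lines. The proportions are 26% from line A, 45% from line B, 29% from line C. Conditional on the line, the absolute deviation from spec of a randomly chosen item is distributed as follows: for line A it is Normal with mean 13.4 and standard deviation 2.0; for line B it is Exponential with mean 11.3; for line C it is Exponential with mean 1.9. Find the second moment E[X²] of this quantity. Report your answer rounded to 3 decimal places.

164.740

For each component E[X²] = Var + (mean)², giving A: 183.56; B: 255.38; C: 7.22.
Overall E[X²] = 0.26·183.56 + 0.45·255.38 + 0.29·7.22 = 164.74.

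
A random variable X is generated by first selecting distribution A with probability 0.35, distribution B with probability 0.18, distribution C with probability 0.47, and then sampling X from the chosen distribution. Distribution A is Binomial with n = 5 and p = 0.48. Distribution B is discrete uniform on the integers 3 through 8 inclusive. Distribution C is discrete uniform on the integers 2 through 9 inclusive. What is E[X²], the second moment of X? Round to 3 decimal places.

For each component E[X²] = Var + (mean)², giving A: 7.008; B: 33.1667; C: 35.5.
Overall E[X²] = 0.35·7.008 + 0.18·33.1667 + 0.47·35.5 = 25.1078.

25.108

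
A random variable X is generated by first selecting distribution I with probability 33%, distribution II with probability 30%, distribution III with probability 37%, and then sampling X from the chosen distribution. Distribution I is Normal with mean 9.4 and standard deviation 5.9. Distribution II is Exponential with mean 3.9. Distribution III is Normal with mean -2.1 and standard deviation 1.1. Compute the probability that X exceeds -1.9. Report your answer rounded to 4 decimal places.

Conditional on each component, P(X > -1.9): I: 0.97227; II: 1; III: 0.427863.
By total probability, P(X > -1.9) = 0.33·0.97227 + 0.3·1 + 0.37·0.427863 = 0.779158.

0.7792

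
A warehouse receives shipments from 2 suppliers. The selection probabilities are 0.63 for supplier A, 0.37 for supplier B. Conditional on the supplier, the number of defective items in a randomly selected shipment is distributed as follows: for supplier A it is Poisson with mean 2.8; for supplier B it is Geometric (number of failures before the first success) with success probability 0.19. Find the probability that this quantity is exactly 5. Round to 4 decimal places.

0.0795

Conditional on each supplier, P(X = 5): A: 0.0872136; B: 0.0662489.
By total probability, P(X = 5) = 0.63·0.0872136 + 0.37·0.0662489 = 0.0794567.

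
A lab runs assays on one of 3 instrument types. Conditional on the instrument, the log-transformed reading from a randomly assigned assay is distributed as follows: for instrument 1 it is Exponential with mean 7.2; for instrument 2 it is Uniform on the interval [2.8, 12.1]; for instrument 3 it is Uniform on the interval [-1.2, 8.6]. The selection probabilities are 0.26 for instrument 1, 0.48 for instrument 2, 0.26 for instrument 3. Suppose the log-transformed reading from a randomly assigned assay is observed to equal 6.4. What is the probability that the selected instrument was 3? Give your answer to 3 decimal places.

0.285

Likelihoods f(6.4 | ·): 1: 0.0570989; 2: 0.107527; 3: 0.102041.
Posterior ∝ prior × likelihood. Numerator for 3: 0.26·0.102041 = 0.0265306.
Normalizing constant: 0.26·0.0570989 + 0.48·0.107527 + 0.26·0.102041 = 0.0929892.
P(3 | observation) = 0.0265306 / 0.0929892 = 0.285308.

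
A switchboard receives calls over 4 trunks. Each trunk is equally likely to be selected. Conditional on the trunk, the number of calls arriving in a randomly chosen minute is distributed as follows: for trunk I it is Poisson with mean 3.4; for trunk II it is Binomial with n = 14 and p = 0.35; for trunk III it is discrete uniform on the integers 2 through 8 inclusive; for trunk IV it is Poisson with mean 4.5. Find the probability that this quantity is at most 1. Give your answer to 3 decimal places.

Conditional on each trunk, P(X ≤ 1): I: 0.146842; II: 0.0205195; III: 0; IV: 0.0610995.
By total probability, P(X ≤ 1) = 0.25·0.146842 + 0.25·0.0205195 + 0.25·0 + 0.25·0.0610995 = 0.0571153.

0.057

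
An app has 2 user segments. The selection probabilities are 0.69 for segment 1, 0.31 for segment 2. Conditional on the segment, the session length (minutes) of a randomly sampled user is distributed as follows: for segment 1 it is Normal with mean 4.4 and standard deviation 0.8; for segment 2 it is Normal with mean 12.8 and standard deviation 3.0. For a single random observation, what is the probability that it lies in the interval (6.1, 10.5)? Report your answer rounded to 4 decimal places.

Conditional on each segment, P(6.1 < X < 10.5): 1: 0.0167933; 2: 0.208876.
By total probability, P(6.1 < X < 10.5) = 0.69·0.0167933 + 0.31·0.208876 = 0.0763391.

0.0763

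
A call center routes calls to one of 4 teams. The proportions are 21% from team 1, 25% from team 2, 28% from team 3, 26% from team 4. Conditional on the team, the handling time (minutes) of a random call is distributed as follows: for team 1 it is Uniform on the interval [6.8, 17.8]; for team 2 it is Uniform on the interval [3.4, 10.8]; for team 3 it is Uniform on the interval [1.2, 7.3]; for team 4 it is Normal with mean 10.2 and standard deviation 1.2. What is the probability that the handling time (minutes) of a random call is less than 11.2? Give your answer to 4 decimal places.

0.8214

Conditional on each team, P(X < 11.2): 1: 0.4; 2: 1; 3: 1; 4: 0.797672.
By total probability, P(X < 11.2) = 0.21·0.4 + 0.25·1 + 0.28·1 + 0.26·0.797672 = 0.821395.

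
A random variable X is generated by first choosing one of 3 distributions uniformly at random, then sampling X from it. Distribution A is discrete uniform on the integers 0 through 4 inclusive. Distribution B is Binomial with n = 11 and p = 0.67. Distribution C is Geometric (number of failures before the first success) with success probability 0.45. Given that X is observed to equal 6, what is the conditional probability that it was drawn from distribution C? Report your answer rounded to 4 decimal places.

0.0708

Likelihoods P(X=6 | ·): A: 0; B: 0.163554; C: 0.0124563.
Posterior ∝ prior × likelihood. Numerator for C: 0.333333·0.0124563 = 0.0041521.
Normalizing constant: 0.333333·0 + 0.333333·0.163554 + 0.333333·0.0124563 = 0.05867.
P(C | observation) = 0.0041521 / 0.05867 = 0.0707703.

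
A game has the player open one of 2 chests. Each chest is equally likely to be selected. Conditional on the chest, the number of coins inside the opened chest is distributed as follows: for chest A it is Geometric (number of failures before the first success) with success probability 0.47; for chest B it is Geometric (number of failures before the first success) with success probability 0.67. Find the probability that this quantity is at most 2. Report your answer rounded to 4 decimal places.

0.9076

Conditional on each chest, P(X ≤ 2): A: 0.851123; B: 0.964063.
By total probability, P(X ≤ 2) = 0.5·0.851123 + 0.5·0.964063 = 0.907593.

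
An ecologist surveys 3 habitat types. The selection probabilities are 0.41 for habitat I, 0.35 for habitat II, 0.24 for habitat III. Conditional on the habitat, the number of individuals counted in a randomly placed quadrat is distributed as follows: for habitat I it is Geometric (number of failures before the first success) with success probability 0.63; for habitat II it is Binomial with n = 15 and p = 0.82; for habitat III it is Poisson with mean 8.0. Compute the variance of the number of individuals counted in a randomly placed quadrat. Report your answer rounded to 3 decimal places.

Per component, I: μ=0.587302, E[X²]=1.27715; II: μ=12.3, E[X²]=153.504; III: μ=8, E[X²]=72.
E[X] = 0.41·0.587302 + 0.35·12.3 + 0.24·8 = 6.46579.
E[X²] = 0.41·1.27715 + 0.35·153.504 + 0.24·72 = 71.53.
Var(X) = E[X²] − (E[X])² = 71.53 − 41.8065 = 29.7235.

29.724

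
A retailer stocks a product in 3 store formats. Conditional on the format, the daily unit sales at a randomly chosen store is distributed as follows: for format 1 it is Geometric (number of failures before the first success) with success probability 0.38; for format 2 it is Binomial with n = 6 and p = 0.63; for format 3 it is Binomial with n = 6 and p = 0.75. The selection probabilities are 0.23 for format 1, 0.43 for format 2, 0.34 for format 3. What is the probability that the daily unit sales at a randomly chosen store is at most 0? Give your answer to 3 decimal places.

Conditional on each format, P(X ≤ 0): 1: 0.38; 2: 0.00256573; 3: 0.000244141.
By total probability, P(X ≤ 0) = 0.23·0.38 + 0.43·0.00256573 + 0.34·0.000244141 = 0.0885863.

0.089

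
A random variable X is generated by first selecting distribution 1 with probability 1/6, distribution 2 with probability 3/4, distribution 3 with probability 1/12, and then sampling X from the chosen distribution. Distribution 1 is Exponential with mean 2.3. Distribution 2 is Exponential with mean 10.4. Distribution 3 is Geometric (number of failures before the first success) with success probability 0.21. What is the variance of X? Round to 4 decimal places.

Per component, 1: μ=2.3, E[X²]=10.58; 2: μ=10.4, E[X²]=216.32; 3: μ=3.7619, E[X²]=32.0658.
E[X] = 0.166667·2.3 + 0.75·10.4 + 0.0833333·3.7619 = 8.49683.
E[X²] = 0.166667·10.58 + 0.75·216.32 + 0.0833333·32.0658 = 166.675.
Var(X) = E[X²] − (E[X])² = 166.675 − 72.196 = 94.4794.

94.4794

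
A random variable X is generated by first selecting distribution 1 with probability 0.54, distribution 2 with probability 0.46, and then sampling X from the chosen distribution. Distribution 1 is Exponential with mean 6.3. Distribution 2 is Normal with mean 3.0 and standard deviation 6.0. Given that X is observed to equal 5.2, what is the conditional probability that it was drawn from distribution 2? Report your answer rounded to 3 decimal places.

Likelihoods f(5.2 | ·): 1: 0.0695335; 2: 0.0621677.
Posterior ∝ prior × likelihood. Numerator for 2: 0.46·0.0621677 = 0.0285971.
Normalizing constant: 0.54·0.0695335 + 0.46·0.0621677 = 0.0661452.
P(2 | observation) = 0.0285971 / 0.0661452 = 0.432339.

0.432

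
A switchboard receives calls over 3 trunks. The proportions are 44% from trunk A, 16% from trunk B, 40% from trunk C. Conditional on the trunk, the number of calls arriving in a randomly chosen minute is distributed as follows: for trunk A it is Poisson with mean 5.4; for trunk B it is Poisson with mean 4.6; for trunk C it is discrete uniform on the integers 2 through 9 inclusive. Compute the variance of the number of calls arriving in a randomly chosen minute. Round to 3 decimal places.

5.311

Per component, A: μ=5.4, E[X²]=34.56; B: μ=4.6, E[X²]=25.76; C: μ=5.5, E[X²]=35.5.
E[X] = 0.44·5.4 + 0.16·4.6 + 0.4·5.5 = 5.312.
E[X²] = 0.44·34.56 + 0.16·25.76 + 0.4·35.5 = 33.528.
Var(X) = E[X²] − (E[X])² = 33.528 − 28.2173 = 5.31066.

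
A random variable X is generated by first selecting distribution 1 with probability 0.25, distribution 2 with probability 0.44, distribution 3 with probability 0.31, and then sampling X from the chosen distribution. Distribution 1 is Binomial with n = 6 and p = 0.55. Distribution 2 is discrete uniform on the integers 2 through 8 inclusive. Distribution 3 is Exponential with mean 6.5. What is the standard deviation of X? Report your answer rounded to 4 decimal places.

Per component, 1: μ=3.3, E[X²]=12.375; 2: μ=5, E[X²]=29; 3: μ=6.5, E[X²]=84.5.
E[X] = 0.25·3.3 + 0.44·5 + 0.31·6.5 = 5.04.
E[X²] = 0.25·12.375 + 0.44·29 + 0.31·84.5 = 42.0487.
Var(X) = E[X²] − (E[X])² = 42.0487 − 25.4016 = 16.6471.
SD(X) = √16.6471 = 4.08009.

4.0801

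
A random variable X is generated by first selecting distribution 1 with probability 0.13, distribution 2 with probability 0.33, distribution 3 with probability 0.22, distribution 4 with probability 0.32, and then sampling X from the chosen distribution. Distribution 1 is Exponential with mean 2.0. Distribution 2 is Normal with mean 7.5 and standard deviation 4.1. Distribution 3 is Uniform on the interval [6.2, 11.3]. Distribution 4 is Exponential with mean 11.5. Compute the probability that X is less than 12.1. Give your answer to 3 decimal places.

Conditional on each component, P(X < 12.1): 1: 0.997642; 2: 0.869058; 3: 1; 4: 0.650822.
By total probability, P(X < 12.1) = 0.13·0.997642 + 0.33·0.869058 + 0.22·1 + 0.32·0.650822 = 0.844746.

0.845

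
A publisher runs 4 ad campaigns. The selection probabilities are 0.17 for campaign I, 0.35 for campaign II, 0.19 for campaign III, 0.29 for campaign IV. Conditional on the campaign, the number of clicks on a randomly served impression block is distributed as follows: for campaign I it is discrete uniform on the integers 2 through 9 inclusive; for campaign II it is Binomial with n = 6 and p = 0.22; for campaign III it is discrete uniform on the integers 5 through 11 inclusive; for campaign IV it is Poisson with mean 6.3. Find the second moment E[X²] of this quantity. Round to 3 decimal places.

For each component E[X²] = Var + (mean)², giving I: 35.5; II: 2.772; III: 68; IV: 45.99.
Overall E[X²] = 0.17·35.5 + 0.35·2.772 + 0.19·68 + 0.29·45.99 = 33.2623.

33.262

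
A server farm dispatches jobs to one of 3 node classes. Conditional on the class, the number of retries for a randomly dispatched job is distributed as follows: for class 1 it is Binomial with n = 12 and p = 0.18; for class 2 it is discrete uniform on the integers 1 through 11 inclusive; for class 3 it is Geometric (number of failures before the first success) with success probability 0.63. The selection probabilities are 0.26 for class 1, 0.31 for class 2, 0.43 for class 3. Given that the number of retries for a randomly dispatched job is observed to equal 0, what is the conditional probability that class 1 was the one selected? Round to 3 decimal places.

Likelihoods P(X=0 | ·): 1: 0.0924201; 2: 0; 3: 0.63.
Posterior ∝ prior × likelihood. Numerator for 1: 0.26·0.0924201 = 0.0240292.
Normalizing constant: 0.26·0.0924201 + 0.31·0 + 0.43·0.63 = 0.294929.
P(1 | observation) = 0.0240292 / 0.294929 = 0.0814745.

0.081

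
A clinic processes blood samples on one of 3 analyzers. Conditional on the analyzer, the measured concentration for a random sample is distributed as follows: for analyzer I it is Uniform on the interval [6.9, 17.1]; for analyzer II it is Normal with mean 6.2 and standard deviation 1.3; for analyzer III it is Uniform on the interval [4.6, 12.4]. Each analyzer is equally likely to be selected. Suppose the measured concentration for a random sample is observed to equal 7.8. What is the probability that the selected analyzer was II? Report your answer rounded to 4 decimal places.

0.3888

Likelihoods f(7.8 | ·): I: 0.0980392; II: 0.143891; III: 0.128205.
Posterior ∝ prior × likelihood. Numerator for II: 0.333333·0.143891 = 0.0479637.
Normalizing constant: 0.333333·0.0980392 + 0.333333·0.143891 + 0.333333·0.128205 = 0.123378.
P(II | observation) = 0.0479637 / 0.123378 = 0.388752.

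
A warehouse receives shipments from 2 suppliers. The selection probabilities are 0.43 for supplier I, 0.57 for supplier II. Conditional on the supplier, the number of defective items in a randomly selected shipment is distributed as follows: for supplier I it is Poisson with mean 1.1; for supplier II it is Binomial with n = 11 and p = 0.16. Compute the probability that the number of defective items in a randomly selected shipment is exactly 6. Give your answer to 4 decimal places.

0.0022

Conditional on each supplier, P(X = 6): I: 0.00081903; II: 0.00324159.
By total probability, P(X = 6) = 0.43·0.00081903 + 0.57·0.00324159 = 0.00219989.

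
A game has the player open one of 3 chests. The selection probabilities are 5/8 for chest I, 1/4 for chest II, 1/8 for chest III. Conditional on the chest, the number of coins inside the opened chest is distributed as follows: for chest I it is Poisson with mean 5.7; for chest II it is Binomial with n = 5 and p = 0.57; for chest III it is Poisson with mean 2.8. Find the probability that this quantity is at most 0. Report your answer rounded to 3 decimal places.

0.013

Conditional on each chest, P(X ≤ 0): I: 0.00334597; II: 0.0147008; III: 0.0608101.
By total probability, P(X ≤ 0) = 0.625·0.00334597 + 0.25·0.0147008 + 0.125·0.0608101 = 0.0133677.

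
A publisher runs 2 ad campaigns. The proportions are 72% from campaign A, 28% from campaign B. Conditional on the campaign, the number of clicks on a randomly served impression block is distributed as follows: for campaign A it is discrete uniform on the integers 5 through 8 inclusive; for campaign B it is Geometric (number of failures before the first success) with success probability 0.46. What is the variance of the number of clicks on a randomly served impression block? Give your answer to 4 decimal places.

Per component, A: μ=6.5, E[X²]=43.5; B: μ=1.17391, E[X²]=3.93006.
E[X] = 0.72·6.5 + 0.28·1.17391 = 5.0087.
E[X²] = 0.72·43.5 + 0.28·3.93006 = 32.4204.
Var(X) = E[X²] − (E[X])² = 32.4204 − 25.087 = 7.33338.

7.3334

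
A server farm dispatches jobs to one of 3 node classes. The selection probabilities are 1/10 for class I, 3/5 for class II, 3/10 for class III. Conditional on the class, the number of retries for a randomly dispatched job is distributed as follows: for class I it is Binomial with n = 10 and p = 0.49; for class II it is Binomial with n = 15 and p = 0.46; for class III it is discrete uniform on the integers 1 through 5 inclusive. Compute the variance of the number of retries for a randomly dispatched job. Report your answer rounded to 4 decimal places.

Per component, I: μ=4.9, E[X²]=26.509; II: μ=6.9, E[X²]=51.336; III: μ=3, E[X²]=11.
E[X] = 0.1·4.9 + 0.6·6.9 + 0.3·3 = 5.53.
E[X²] = 0.1·26.509 + 0.6·51.336 + 0.3·11 = 36.7525.
Var(X) = E[X²] − (E[X])² = 36.7525 − 30.5809 = 6.1716.

6.1716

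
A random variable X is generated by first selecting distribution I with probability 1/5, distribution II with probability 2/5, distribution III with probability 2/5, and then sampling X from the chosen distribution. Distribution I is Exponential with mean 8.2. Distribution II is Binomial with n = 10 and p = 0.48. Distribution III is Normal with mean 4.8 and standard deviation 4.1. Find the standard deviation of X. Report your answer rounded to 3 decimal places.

4.798

Per component, I: μ=8.2, E[X²]=134.48; II: μ=4.8, E[X²]=25.536; III: μ=4.8, E[X²]=39.85.
E[X] = 0.2·8.2 + 0.4·4.8 + 0.4·4.8 = 5.48.
E[X²] = 0.2·134.48 + 0.4·25.536 + 0.4·39.85 = 53.0504.
Var(X) = E[X²] − (E[X])² = 53.0504 − 30.0304 = 23.02.
SD(X) = √23.02 = 4.79792.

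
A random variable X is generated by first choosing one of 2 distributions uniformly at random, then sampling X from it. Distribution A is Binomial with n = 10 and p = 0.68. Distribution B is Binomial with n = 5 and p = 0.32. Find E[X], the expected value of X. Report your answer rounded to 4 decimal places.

4.2000

Component means — A: 6.8; B: 1.6.
E[X] = 0.5·6.8 + 0.5·1.6 = 4.2.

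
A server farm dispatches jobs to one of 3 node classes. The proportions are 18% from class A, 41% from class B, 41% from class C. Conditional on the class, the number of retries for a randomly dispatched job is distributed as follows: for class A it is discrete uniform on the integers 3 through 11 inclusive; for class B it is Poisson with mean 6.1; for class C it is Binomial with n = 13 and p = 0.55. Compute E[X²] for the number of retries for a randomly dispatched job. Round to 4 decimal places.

For each component E[X²] = Var + (mean)², giving A: 55.6667; B: 43.31; C: 54.34.
Overall E[X²] = 0.18·55.6667 + 0.41·43.31 + 0.41·54.34 = 50.0565.

50.0565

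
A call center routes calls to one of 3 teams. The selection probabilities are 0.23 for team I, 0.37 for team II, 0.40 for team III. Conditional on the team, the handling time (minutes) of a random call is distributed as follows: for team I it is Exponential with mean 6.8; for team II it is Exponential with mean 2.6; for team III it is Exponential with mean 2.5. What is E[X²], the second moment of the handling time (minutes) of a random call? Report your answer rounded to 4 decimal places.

For each component E[X²] = Var + (mean)², giving I: 92.48; II: 13.52; III: 12.5.
Overall E[X²] = 0.23·92.48 + 0.37·13.52 + 0.4·12.5 = 31.2728.

31.2728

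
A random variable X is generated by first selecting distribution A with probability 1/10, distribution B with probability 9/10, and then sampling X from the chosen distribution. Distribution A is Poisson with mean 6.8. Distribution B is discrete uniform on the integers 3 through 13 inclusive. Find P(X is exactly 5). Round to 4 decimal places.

0.0953

Conditional on each component, P(X = 5): A: 0.134946; B: 0.0909091.
By total probability, P(X = 5) = 0.1·0.134946 + 0.9·0.0909091 = 0.0953128.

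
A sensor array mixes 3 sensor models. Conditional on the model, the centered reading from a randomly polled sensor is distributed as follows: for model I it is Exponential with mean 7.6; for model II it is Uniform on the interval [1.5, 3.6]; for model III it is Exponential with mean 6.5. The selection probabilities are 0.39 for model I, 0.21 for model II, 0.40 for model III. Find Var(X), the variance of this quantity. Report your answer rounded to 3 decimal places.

Per component, I: μ=7.6, E[X²]=115.52; II: μ=2.55, E[X²]=6.87; III: μ=6.5, E[X²]=84.5.
E[X] = 0.39·7.6 + 0.21·2.55 + 0.4·6.5 = 6.0995.
E[X²] = 0.39·115.52 + 0.21·6.87 + 0.4·84.5 = 80.2955.
Var(X) = E[X²] − (E[X])² = 80.2955 − 37.2039 = 43.0916.

43.092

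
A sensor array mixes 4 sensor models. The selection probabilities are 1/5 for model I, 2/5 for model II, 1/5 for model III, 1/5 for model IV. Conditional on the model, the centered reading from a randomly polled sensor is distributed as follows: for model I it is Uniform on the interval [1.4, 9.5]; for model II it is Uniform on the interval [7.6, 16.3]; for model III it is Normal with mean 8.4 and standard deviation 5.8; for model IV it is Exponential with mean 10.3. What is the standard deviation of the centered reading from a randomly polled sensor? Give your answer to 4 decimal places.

6.1320

Per component, I: μ=5.45, E[X²]=35.17; II: μ=11.95, E[X²]=149.11; III: μ=8.4, E[X²]=104.2; IV: μ=10.3, E[X²]=212.18.
E[X] = 0.2·5.45 + 0.4·11.95 + 0.2·8.4 + 0.2·10.3 = 9.61.
E[X²] = 0.2·35.17 + 0.4·149.11 + 0.2·104.2 + 0.2·212.18 = 129.954.
Var(X) = E[X²] − (E[X])² = 129.954 − 92.3521 = 37.6019.
SD(X) = √37.6019 = 6.13204.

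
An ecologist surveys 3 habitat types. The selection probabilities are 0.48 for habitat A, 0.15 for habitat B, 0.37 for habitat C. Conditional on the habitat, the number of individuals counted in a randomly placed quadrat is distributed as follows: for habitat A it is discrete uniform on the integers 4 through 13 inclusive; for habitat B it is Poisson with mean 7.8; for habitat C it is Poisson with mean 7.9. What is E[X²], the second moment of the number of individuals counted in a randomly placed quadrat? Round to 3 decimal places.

For each component E[X²] = Var + (mean)², giving A: 80.5; B: 68.64; C: 70.31.
Overall E[X²] = 0.48·80.5 + 0.15·68.64 + 0.37·70.31 = 74.9507.

74.951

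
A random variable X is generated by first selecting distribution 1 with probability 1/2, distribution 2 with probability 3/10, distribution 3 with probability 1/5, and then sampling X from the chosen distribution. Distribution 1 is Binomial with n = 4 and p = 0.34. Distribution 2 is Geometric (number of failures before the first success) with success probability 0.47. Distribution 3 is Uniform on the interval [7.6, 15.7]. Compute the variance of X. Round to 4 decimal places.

Per component, 1: μ=1.36, E[X²]=2.7472; 2: μ=1.12766, E[X²]=3.67089; 3: μ=11.65, E[X²]=141.19.
E[X] = 0.5·1.36 + 0.3·1.12766 + 0.2·11.65 = 3.3483.
E[X²] = 0.5·2.7472 + 0.3·3.67089 + 0.2·141.19 = 30.7129.
Var(X) = E[X²] − (E[X])² = 30.7129 − 11.2111 = 19.5018.

19.5018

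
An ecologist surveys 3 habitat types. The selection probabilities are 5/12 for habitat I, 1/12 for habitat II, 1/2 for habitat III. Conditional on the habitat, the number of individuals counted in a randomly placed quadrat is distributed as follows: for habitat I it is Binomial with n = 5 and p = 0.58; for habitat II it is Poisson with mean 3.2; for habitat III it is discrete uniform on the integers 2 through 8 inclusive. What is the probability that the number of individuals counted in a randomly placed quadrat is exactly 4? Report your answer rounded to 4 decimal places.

0.1853

Conditional on each habitat, P(X = 4): I: 0.237646; II: 0.178093; III: 0.142857.
By total probability, P(X = 4) = 0.416667·0.237646 + 0.0833333·0.178093 + 0.5·0.142857 = 0.185289.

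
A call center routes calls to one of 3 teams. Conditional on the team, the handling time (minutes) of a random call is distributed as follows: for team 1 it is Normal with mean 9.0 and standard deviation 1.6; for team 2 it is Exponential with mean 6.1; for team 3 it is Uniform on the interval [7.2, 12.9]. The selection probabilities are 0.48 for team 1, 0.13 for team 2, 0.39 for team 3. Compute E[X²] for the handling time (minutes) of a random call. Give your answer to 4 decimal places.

90.2303

For each component E[X²] = Var + (mean)², giving 1: 83.56; 2: 74.42; 3: 103.71.
Overall E[X²] = 0.48·83.56 + 0.13·74.42 + 0.39·103.71 = 90.2303.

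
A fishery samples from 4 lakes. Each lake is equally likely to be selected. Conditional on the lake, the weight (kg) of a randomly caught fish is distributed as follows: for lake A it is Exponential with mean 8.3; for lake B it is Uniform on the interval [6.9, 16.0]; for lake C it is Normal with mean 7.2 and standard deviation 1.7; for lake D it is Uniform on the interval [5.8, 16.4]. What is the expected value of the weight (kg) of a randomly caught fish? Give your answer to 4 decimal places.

9.5125

Component means — A: 8.3; B: 11.45; C: 7.2; D: 11.1.
E[X] = 0.25·8.3 + 0.25·11.45 + 0.25·7.2 + 0.25·11.1 = 9.5125.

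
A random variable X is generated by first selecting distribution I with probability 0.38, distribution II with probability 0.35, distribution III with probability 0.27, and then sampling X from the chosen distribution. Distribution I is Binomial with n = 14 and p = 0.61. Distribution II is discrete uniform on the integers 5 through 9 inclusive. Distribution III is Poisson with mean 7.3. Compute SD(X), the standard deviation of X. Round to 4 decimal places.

2.1020

Per component, I: μ=8.54, E[X²]=76.2622; II: μ=7, E[X²]=51; III: μ=7.3, E[X²]=60.59.
E[X] = 0.38·8.54 + 0.35·7 + 0.27·7.3 = 7.6662.
E[X²] = 0.38·76.2622 + 0.35·51 + 0.27·60.59 = 63.1889.
Var(X) = E[X²] − (E[X])² = 63.1889 − 58.7706 = 4.41831.
SD(X) = √4.41831 = 2.10198.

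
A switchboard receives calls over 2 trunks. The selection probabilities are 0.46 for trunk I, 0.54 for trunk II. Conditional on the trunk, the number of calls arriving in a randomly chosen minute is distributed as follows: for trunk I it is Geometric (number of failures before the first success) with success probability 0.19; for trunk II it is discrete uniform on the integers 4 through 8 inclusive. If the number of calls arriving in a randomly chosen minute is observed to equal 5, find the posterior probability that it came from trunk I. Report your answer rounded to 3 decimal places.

0.220

Likelihoods P(X=5 | ·): I: 0.0662489; II: 0.2.
Posterior ∝ prior × likelihood. Numerator for I: 0.46·0.0662489 = 0.0304745.
Normalizing constant: 0.46·0.0662489 + 0.54·0.2 = 0.138474.
P(I | observation) = 0.0304745 / 0.138474 = 0.220073.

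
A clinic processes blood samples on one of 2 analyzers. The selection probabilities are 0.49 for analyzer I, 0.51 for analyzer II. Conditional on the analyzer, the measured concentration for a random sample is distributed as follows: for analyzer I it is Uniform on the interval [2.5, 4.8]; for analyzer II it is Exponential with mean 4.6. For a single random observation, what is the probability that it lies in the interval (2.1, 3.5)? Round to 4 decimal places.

Conditional on each analyzer, P(2.1 < X < 3.5): I: 0.434783; II: 0.166223.
By total probability, P(2.1 < X < 3.5) = 0.49·0.434783 + 0.51·0.166223 = 0.297817.

0.2978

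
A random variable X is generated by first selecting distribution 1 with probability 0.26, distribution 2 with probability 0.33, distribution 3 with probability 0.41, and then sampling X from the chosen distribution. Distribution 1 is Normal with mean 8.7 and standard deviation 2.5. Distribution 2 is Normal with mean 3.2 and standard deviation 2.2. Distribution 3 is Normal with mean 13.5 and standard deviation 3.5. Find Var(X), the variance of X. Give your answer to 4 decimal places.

Per component, 1: μ=8.7, E[X²]=81.94; 2: μ=3.2, E[X²]=15.08; 3: μ=13.5, E[X²]=194.5.
E[X] = 0.26·8.7 + 0.33·3.2 + 0.41·13.5 = 8.853.
E[X²] = 0.26·81.94 + 0.33·15.08 + 0.41·194.5 = 106.026.
Var(X) = E[X²] − (E[X])² = 106.026 − 78.3756 = 27.6502.

27.6502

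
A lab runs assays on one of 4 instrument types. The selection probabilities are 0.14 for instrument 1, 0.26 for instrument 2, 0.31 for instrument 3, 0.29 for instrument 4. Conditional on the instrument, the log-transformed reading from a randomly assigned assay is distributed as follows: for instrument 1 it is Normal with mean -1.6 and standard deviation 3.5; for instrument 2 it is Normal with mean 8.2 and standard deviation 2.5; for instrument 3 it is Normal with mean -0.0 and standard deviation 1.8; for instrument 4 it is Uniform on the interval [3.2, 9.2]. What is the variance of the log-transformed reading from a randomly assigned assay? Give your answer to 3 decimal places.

20.468

Per component, 1: μ=-1.6, E[X²]=14.81; 2: μ=8.2, E[X²]=73.49; 3: μ=-0, E[X²]=3.24; 4: μ=6.2, E[X²]=41.44.
E[X] = 0.14·-1.6 + 0.26·8.2 + 0.31·-0 + 0.29·6.2 = 3.706.
E[X²] = 0.14·14.81 + 0.26·73.49 + 0.31·3.24 + 0.29·41.44 = 34.2028.
Var(X) = E[X²] − (E[X])² = 34.2028 − 13.7344 = 20.4684.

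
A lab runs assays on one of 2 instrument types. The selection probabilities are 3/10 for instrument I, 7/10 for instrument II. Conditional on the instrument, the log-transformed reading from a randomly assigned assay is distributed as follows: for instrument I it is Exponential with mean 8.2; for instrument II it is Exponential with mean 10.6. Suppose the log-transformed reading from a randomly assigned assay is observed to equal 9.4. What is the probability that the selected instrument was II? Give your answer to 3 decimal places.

0.701

Likelihoods f(9.4 | ·): I: 0.0387558; II: 0.0388656.
Posterior ∝ prior × likelihood. Numerator for II: 0.7·0.0388656 = 0.0272059.
Normalizing constant: 0.3·0.0387558 + 0.7·0.0388656 = 0.0388326.
P(II | observation) = 0.0272059 / 0.0388326 = 0.700594.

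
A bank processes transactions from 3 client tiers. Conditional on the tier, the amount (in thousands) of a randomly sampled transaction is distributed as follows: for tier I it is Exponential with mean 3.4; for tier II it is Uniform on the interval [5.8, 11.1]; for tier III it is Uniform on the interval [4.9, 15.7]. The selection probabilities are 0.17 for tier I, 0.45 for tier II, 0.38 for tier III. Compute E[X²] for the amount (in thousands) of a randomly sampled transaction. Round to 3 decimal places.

81.123

For each component E[X²] = Var + (mean)², giving I: 23.12; II: 73.7433; III: 115.81.
Overall E[X²] = 0.17·23.12 + 0.45·73.7433 + 0.38·115.81 = 81.1227.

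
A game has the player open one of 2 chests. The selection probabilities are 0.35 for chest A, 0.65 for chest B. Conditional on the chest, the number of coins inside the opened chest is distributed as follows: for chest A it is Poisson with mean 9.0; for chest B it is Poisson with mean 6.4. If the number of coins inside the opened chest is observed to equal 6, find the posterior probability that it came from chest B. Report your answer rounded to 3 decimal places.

Likelihoods P(X=6 | ·): A: 0.0910903; B: 0.158585.
Posterior ∝ prior × likelihood. Numerator for B: 0.65·0.158585 = 0.10308.
Normalizing constant: 0.35·0.0910903 + 0.65·0.158585 = 0.134962.
P(B | observation) = 0.10308 / 0.134962 = 0.763773.

0.764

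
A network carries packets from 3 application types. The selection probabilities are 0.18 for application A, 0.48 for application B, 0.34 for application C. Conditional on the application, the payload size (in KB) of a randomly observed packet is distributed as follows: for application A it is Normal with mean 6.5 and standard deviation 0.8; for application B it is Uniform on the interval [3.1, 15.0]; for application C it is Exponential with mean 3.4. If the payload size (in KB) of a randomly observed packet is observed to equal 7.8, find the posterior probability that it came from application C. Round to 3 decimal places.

0.136

Likelihoods f(7.8 | ·): A: 0.133173; B: 0.0840336; C: 0.0296619.
Posterior ∝ prior × likelihood. Numerator for C: 0.34·0.0296619 = 0.010085.
Normalizing constant: 0.18·0.133173 + 0.48·0.0840336 + 0.34·0.0296619 = 0.0743923.
P(C | observation) = 0.010085 / 0.0743923 = 0.135566.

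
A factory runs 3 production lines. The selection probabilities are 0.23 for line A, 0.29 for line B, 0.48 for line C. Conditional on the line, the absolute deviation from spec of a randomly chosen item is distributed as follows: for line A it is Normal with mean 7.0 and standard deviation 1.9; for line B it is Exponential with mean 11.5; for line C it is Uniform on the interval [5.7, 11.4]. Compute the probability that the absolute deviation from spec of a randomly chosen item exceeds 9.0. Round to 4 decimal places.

Conditional on each line, P(X > 9.0): A: 0.146255; B: 0.457212; C: 0.421053.
By total probability, P(X > 9.0) = 0.23·0.146255 + 0.29·0.457212 + 0.48·0.421053 = 0.368335.

0.3683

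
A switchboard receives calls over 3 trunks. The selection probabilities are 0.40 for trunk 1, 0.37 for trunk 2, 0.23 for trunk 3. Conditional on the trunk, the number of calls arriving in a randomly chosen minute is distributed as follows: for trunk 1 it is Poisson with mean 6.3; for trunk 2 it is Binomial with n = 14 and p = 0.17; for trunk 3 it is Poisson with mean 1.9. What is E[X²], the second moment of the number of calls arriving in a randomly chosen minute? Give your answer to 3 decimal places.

22.490

For each component E[X²] = Var + (mean)², giving 1: 45.99; 2: 7.6398; 3: 5.51.
Overall E[X²] = 0.4·45.99 + 0.37·7.6398 + 0.23·5.51 = 22.49.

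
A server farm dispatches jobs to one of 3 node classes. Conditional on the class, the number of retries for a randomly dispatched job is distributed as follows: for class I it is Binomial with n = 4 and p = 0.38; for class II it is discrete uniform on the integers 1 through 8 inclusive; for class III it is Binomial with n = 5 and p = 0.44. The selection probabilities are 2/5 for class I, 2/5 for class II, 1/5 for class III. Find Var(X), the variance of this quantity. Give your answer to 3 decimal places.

4.604

Per component, I: μ=1.52, E[X²]=3.2528; II: μ=4.5, E[X²]=25.5; III: μ=2.2, E[X²]=6.072.
E[X] = 0.4·1.52 + 0.4·4.5 + 0.2·2.2 = 2.848.
E[X²] = 0.4·3.2528 + 0.4·25.5 + 0.2·6.072 = 12.7155.
Var(X) = E[X²] − (E[X])² = 12.7155 − 8.1111 = 4.60442.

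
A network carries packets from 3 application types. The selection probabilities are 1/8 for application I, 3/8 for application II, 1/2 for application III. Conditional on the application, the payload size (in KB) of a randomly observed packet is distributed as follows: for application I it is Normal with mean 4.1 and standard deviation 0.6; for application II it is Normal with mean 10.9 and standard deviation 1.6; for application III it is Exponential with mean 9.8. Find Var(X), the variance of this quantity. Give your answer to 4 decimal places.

53.4500

Per component, I: μ=4.1, E[X²]=17.17; II: μ=10.9, E[X²]=121.37; III: μ=9.8, E[X²]=192.08.
E[X] = 0.125·4.1 + 0.375·10.9 + 0.5·9.8 = 9.5.
E[X²] = 0.125·17.17 + 0.375·121.37 + 0.5·192.08 = 143.7.
Var(X) = E[X²] − (E[X])² = 143.7 − 90.25 = 53.45.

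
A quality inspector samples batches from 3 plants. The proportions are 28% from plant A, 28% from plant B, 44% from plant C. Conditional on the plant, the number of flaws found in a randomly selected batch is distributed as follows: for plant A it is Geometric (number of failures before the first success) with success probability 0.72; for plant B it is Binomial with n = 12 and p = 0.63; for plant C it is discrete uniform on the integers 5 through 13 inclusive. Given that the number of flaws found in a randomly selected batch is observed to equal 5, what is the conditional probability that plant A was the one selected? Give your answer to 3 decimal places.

0.005

Likelihoods P(X=5 | ·): A: 0.00123915; B: 0.0746174; C: 0.111111.
Posterior ∝ prior × likelihood. Numerator for A: 0.28·0.00123915 = 0.000346961.
Normalizing constant: 0.28·0.00123915 + 0.28·0.0746174 + 0.44·0.111111 = 0.0701287.
P(A | observation) = 0.000346961 / 0.0701287 = 0.00494749.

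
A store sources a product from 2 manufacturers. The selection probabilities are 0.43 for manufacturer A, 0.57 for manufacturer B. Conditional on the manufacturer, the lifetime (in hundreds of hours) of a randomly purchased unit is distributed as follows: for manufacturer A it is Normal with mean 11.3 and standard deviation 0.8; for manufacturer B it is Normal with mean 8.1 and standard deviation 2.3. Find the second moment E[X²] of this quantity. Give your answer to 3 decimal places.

For each component E[X²] = Var + (mean)², giving A: 128.33; B: 70.9.
Overall E[X²] = 0.43·128.33 + 0.57·70.9 = 95.5949.

95.595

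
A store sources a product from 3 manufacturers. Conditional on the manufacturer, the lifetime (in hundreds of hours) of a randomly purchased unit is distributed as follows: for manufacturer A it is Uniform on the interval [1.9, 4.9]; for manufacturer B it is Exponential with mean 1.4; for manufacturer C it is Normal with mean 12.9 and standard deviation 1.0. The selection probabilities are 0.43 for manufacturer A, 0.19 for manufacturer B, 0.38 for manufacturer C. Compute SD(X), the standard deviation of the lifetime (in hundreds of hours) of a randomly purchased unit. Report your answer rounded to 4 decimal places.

5.0692

Per component, A: μ=3.4, E[X²]=12.31; B: μ=1.4, E[X²]=3.92; C: μ=12.9, E[X²]=167.41.
E[X] = 0.43·3.4 + 0.19·1.4 + 0.38·12.9 = 6.63.
E[X²] = 0.43·12.31 + 0.19·3.92 + 0.38·167.41 = 69.6539.
Var(X) = E[X²] − (E[X])² = 69.6539 − 43.9569 = 25.697.
SD(X) = √25.697 = 5.06922.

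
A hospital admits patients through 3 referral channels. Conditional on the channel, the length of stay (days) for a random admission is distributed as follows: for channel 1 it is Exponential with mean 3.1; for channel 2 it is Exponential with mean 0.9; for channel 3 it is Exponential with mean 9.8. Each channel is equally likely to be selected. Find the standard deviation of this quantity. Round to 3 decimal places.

7.058

Per component, 1: μ=3.1, E[X²]=19.22; 2: μ=0.9, E[X²]=1.62; 3: μ=9.8, E[X²]=192.08.
E[X] = 0.333333·3.1 + 0.333333·0.9 + 0.333333·9.8 = 4.6.
E[X²] = 0.333333·19.22 + 0.333333·1.62 + 0.333333·192.08 = 70.9733.
Var(X) = E[X²] − (E[X])² = 70.9733 − 21.16 = 49.8133.
SD(X) = √49.8133 = 7.05786.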